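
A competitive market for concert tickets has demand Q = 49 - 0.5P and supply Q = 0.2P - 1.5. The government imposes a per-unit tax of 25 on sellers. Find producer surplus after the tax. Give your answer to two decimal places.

Rewriting demand in inverse form: P = 98 - 2Q.
Rewriting supply in inverse form: P = 7.5 + 5Q.
Without the tax, 98 - 2Q = 7.5 + 5Q so Q* = 12.9286 and P* = 72.1429.
A tax on sellers shifts supply up by 25: 98 - 2Q = 7.5 + 5Q + 25, so Q_t = 9.3571. Buyers pay P_b = 79.2857; sellers receive P_s = P_b - 25 = 54.2857.
PS = (1/2)(Q_t)(P_s - 7.5) = (1/2)(9.3571)(46.7857) = 218.8903.

218.89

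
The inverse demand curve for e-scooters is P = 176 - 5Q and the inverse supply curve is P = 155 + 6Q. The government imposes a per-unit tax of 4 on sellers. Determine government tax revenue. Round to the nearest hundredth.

6.18

Pre-tax equilibrium: 176 - 5Q = 155 + 6Q gives Q* = 1.9091, P* = 166.4545.
With the tax, sellers need 4 more per unit: 176 - 5Q = 155 + 6Q + 4, so Q_t = 1.5455. Buyers pay P_b = 168.2727; sellers receive P_s = P_b - 4 = 164.2727.
Revenue is the tax times quantity traded: 4 x 1.5455 = 6.1818.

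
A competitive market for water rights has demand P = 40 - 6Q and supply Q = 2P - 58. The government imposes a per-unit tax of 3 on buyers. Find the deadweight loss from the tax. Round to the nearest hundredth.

0.69

Rewriting supply in inverse form: P = 29 + 0.5Q.
Without the tax, 40 - 6Q = 29 + 0.5Q so Q* = 1.6923 and P* = 29.8462.
A tax on buyers shifts demand down by 3: (40 - 3) - 6Q = 29 + 0.5Q, so Q_t = 1.2308. Buyers pay P_b = 32.6154; sellers receive P_s = P_b - 3 = 29.6154.
Deadweight loss is the triangle between the curves from Q_t to Q*: (1/2)(1.6923 - 1.2308)(3) = 0.6923.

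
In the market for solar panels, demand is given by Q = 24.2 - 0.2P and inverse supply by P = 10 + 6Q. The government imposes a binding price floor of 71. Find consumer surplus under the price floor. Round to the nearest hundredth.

Rewriting demand in inverse form: P = 121 - 5Q.
Without the control, 121 - 5Q = 10 + 6Q so Q* = 10.0909 and P* = 70.5455.
At the floor price 71, quantity demanded is (121 - 71)/5 = 10; demand is the short side, so Q = 10 trades at P = 71.
CS is the triangle under demand above 71: (1/2)(10)(121 - 71) = 250.

250.00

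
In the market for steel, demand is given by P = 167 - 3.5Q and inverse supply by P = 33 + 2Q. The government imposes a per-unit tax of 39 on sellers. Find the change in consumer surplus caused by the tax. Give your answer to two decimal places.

Pre-tax equilibrium: 167 - 3.5Q = 33 + 2Q gives Q* = 24.3636, P* = 81.7273.
With the tax, sellers need 39 more per unit: 167 - 3.5Q = 33 + 2Q + 39, so Q_t = 17.2727. Buyers pay P_b = 106.5455; sellers receive P_s = P_b - 39 = 67.5455.
CS falls from (1/2)(24.3636)(85.2727) = 1038.7769 to (1/2)(17.2727)(60.4545) = 522.1074, a change of -516.6694.

-516.67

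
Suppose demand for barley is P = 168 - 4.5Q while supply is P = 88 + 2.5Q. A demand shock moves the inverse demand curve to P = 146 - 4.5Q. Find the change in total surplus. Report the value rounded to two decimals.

Initial equilibrium: Q_0 = 11.4286, P_0 = 116.5714; CS_0 = (1/2)(11.4286)(51.4286) = 293.8776, PS_0 = (1/2)(11.4286)(28.5714) = 163.2653.
New equilibrium: 146 - 4.5Q = 88 + 2.5Q gives Q_1 = 8.2857, P_1 = 108.7143; CS_1 = 154.4694, PS_1 = 85.8163.
Change in total surplus = (154.4694 + 85.8163) - (293.8776 + 163.2653) = -216.8571.

-216.86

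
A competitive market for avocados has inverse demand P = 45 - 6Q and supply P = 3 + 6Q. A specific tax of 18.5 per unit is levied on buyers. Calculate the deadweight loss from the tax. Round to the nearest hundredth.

Pre-tax equilibrium: 45 - 6Q = 3 + 6Q gives Q* = 3.5, P* = 24.
A tax on buyers shifts demand down by 18.5: (45 - 18.5) - 6Q = 3 + 6Q, so Q_t = 1.9583. Buyers pay P_b = 33.25; sellers receive P_s = P_b - 18.5 = 14.75.
Deadweight loss is the triangle between the curves from Q_t to Q*: (1/2)(3.5 - 1.9583)(18.5) = 14.2604.

14.26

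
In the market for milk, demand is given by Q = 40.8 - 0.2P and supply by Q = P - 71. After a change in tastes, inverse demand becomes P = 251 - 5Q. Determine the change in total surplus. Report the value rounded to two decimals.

1225.92

Rewriting demand in inverse form: P = 204 - 5Q.
Rewriting supply in inverse form: P = 71 + Q.
Initial equilibrium: Q_0 = 22.1667, P_0 = 93.1667; CS_0 = (1/2)(22.1667)(110.8333) = 1228.4028, PS_0 = (1/2)(22.1667)(22.1667) = 245.6806.
New equilibrium: 251 - 5Q = 71 + Q gives Q_1 = 30, P_1 = 101; CS_1 = 2250, PS_1 = 450.
Change in total surplus = (2250 + 450) - (1228.4028 + 245.6806) = 1225.9167.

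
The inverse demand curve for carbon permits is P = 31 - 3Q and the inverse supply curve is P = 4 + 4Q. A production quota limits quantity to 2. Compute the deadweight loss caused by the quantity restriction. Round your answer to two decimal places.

Unrestricted equilibrium: Q* = (31 - 4)/(3 + 4) = 3.8571.
At Q = 2 the demand price is 31 - 3(2) = 25 and the supply price is 4 + 4(2) = 12.
DWL = (1/2)(gap between curves at 2) x (Q* - 2) = (1/2)(13)(1.8571) = 12.0714.

12.07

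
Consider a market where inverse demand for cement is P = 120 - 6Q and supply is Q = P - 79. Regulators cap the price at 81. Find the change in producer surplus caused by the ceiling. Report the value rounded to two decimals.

Rewriting supply in inverse form: P = 79 + Q.
Without the control, 120 - 6Q = 79 + Q so Q* = 5.8571 and P* = 84.8571.
At P = 81, sellers supply (81 - 79)/1 = 2 while buyers want more, so the quantity traded is 2 at price 81.
PS goes from (1/2)(5.8571)(5.8571) = 17.1531 to 2 (computed as (81 - 79)(2) - (1/2)(1)(2)^2), a change of -15.1531.

-15.15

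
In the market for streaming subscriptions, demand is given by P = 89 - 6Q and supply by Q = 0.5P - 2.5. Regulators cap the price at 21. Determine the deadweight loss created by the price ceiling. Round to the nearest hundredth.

25.00

Rewriting supply in inverse form: P = 5 + 2Q.
Without the control, 89 - 6Q = 5 + 2Q so Q* = 10.5 and P* = 26.
At the ceiling price 21, quantity supplied is (21 - 5)/2 = 8; supply is the short side, so Q = 8 trades at P = 21.
At Q = 8 the demand price is 41 and the supply price is 21. Deadweight loss is the triangle between the curves from 8 to 10.5: (1/2)(41 - 21)(10.5 - 8) = 25.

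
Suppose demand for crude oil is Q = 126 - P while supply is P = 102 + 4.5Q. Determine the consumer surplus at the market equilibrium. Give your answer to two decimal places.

9.52

Rewriting demand in inverse form: P = 126 - Q.
Set 126 - Q = 102 + 4.5Q, which gives 24 = 5.5Q, so Q* = 4.3636 and P* = 126 - (4.3636) = 121.6364.
CS is the area between the demand curve and P* from 0 to Q*: (1/2)(4.3636)(4.3636) = 9.5207.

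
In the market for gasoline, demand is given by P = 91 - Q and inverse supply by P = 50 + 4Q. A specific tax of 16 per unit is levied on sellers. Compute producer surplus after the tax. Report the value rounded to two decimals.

50.00

Pre-tax equilibrium: 91 - Q = 50 + 4Q gives Q* = 8.2, P* = 82.8.
A tax on sellers shifts supply up by 16: 91 - Q = 50 + 4Q + 16, so Q_t = 5. Buyers pay P_b = 86; sellers receive P_s = P_b - 16 = 70.
PS = (1/2)(Q_t)(P_s - 50) = (1/2)(5)(20) = 50.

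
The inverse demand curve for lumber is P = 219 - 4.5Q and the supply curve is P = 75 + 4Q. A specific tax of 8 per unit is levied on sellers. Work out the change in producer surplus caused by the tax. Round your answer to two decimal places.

Without the tax, 219 - 4.5Q = 75 + 4Q so Q* = 16.9412 and P* = 142.7647.
With the tax, sellers need 8 more per unit: 219 - 4.5Q = 75 + 4Q + 8, so Q_t = 16. Buyers pay P_b = 147; sellers receive P_s = P_b - 8 = 139.
Producers lose the trapezoid between P_s and P* out to Q_t plus the triangle from Q_t to Q*: change in PS = 512 - 574.0069 = -62.0069.

-62.01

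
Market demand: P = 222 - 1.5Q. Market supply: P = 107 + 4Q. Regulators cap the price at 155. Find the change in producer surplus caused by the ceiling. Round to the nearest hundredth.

Free-market equilibrium: 222 - 1.5Q = 107 + 4Q gives Q* = 20.9091, P* = 190.6364.
At the ceiling price 155, quantity supplied is (155 - 107)/4 = 12; supply is the short side, so Q = 12 trades at P = 155.
PS goes from (1/2)(20.9091)(83.6364) = 874.3802 to 288 (computed as (155 - 107)(12) - (1/2)(4)(12)^2), a change of -586.3802.

-586.38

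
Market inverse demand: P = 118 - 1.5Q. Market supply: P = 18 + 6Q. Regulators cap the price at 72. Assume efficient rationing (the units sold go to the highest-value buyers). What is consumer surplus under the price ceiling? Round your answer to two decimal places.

353.25

Without the control, 118 - 1.5Q = 18 + 6Q so Q* = 13.3333 and P* = 98.
At the ceiling price 72, quantity supplied is (72 - 18)/6 = 9; supply is the short side, so Q = 9 trades at P = 72.
The demand price at Q = 9 is 104.5. CS is the trapezoid between demand and 72 over [0, 9]: (1/2)[(118 - 72) + (104.5 - 72)](9) = 353.25.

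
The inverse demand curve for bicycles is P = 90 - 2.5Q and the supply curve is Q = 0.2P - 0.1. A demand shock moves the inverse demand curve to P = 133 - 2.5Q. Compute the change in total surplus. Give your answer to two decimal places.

636.40

Rewriting supply in inverse form: P = 0.5 + 5Q.
Initial equilibrium: Q_0 = 11.9333, P_0 = 60.1667; CS_0 = (1/2)(11.9333)(29.8333) = 178.0056, PS_0 = (1/2)(11.9333)(59.6667) = 356.0111.
New equilibrium: 133 - 2.5Q = 0.5 + 5Q gives Q_1 = 17.6667, P_1 = 88.8333; CS_1 = 390.1389, PS_1 = 780.2778.
Change in total surplus = (390.1389 + 780.2778) - (178.0056 + 356.0111) = 636.4.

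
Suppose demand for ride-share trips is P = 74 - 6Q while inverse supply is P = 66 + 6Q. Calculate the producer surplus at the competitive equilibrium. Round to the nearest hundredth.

1.33

Setting demand equal to supply, 8 = 12Q, so Q* = 0.6667 and P* = 70.
The supply curve's price intercept is 66, so PS = (1/2)(Q*)(P* - 66) = (1/2)(0.6667)(4) = 1.3333.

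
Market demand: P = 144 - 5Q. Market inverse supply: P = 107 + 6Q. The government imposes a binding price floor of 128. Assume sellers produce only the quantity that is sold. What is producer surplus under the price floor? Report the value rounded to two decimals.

36.48

Free-market equilibrium: 144 - 5Q = 107 + 6Q gives Q* = 3.3636, P* = 127.1818.
At the floor price 128, quantity demanded is (144 - 128)/5 = 3.2; demand is the short side, so Q = 3.2 trades at P = 128.
The supply price at Q = 3.2 is 126.2. PS is the trapezoid between 128 and supply over [0, 3.2]: (1/2)[(128 - 107) + (128 - 126.2)](3.2) = 36.48.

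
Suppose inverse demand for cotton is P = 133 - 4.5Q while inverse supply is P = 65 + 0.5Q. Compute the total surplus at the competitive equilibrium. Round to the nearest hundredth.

462.40

Set 133 - 4.5Q = 65 + 0.5Q, which gives 68 = 5Q, so Q* = 13.6 and P* = 133 - 4.5(13.6) = 71.8.
Total surplus is the full triangle between the curves from 0 to Q*: (1/2)(13.6)(133 - 65) = 462.4.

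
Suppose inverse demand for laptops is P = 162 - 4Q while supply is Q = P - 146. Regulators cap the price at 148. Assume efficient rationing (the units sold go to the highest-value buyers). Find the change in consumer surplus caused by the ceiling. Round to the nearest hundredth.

-0.48

Rewriting supply in inverse form: P = 146 + Q.
Free-market equilibrium: 162 - 4Q = 146 + Q gives Q* = 3.2, P* = 149.2.
At P = 148, sellers supply (148 - 146)/1 = 2 while buyers want more, so the quantity traded is 2 at price 148.
CS goes from (1/2)(3.2)(12.8) = 20.48 to 20 (computed as (162 - 148)(2) - (1/2)(4)(2)^2), a change of -0.48.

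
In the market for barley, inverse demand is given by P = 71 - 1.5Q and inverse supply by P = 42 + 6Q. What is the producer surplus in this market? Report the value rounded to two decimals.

44.85

Equilibrium: 71 - 1.5Q = 42 + 6Q, so Q* = 3.8667 and P* = 65.2.
PS is the area between P* and the supply curve from 0 to Q*: (1/2)(3.8667)(23.2) = 44.8533.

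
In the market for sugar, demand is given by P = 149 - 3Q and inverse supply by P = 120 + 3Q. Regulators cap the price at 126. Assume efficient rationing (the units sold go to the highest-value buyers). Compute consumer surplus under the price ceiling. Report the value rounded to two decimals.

40.00

Without the control, 149 - 3Q = 120 + 3Q so Q* = 4.8333 and P* = 134.5.
At P = 126, sellers supply (126 - 120)/3 = 2 while buyers want more, so the quantity traded is 2 at price 126.
The demand price at Q = 2 is 143. CS is the trapezoid between demand and 126 over [0, 2]: (1/2)[(149 - 126) + (143 - 126)](2) = 40.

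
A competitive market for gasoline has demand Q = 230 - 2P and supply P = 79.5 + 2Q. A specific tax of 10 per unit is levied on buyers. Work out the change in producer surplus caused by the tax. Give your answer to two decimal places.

Rewriting demand in inverse form: P = 115 - 0.5Q.
Without the tax, 115 - 0.5Q = 79.5 + 2Q so Q* = 14.2 and P* = 107.9.
With the tax, buyers' net willingness to pay falls by 10: (115 - 10) - 0.5Q = 79.5 + 2Q, so Q_t = 10.2. Buyers pay P_b = 109.9; sellers receive P_s = P_b - 10 = 99.9.
PS falls from (1/2)(14.2)(28.4) = 201.64 to (1/2)(10.2)(20.4) = 104.04, a change of -97.6.

-97.60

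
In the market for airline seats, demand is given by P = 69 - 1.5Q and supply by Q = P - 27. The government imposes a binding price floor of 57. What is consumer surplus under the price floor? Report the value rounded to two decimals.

48.00

Rewriting supply in inverse form: P = 27 + Q.
Free-market equilibrium: 69 - 1.5Q = 27 + Q gives Q* = 16.8, P* = 43.8.
At P = 57, buyers demand (69 - 57)/1.5 = 8 while sellers would supply more, so the quantity traded is 8 at price 57.
CS is the triangle under demand above 57: (1/2)(8)(69 - 57) = 48.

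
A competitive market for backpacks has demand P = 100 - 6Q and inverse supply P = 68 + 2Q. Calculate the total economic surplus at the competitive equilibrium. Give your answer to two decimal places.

Equilibrium: 100 - 6Q = 68 + 2Q, so Q* = 4 and P* = 76.
Total surplus is the full triangle between the curves from 0 to Q*: (1/2)(4)(100 - 68) = 64.

64.00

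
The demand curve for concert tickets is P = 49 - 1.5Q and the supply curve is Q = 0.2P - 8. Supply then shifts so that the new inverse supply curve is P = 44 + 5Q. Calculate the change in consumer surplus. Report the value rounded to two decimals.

-0.99

Rewriting supply in inverse form: P = 40 + 5Q.
Initial equilibrium: Q_0 = 1.3846, P_0 = 46.9231; CS_0 = (1/2)(1.3846)(2.0769) = 1.4379, PS_0 = (1/2)(1.3846)(6.9231) = 4.7929.
New equilibrium: 49 - 1.5Q = 44 + 5Q gives Q_1 = 0.7692, P_1 = 47.8462; CS_1 = 0.4438, PS_1 = 1.4793.
Change in consumer surplus = 0.4438 - 1.4379 = -0.9941.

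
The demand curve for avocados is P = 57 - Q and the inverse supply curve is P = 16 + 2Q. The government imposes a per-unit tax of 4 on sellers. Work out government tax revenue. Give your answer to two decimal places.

Pre-tax equilibrium: 57 - Q = 16 + 2Q gives Q* = 13.6667, P* = 43.3333.
A tax on sellers shifts supply up by 4: 57 - Q = 16 + 2Q + 4, so Q_t = 12.3333. Buyers pay P_b = 44.6667; sellers receive P_s = P_b - 4 = 40.6667.
Revenue is the tax times quantity traded: 4 x 12.3333 = 49.3333.

49.33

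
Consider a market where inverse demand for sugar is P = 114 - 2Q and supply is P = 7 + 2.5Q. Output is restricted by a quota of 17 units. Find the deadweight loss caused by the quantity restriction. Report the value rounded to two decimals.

103.36

Without the quota, 114 - 2Q = 7 + 2.5Q gives Q* = 23.7778.
At Q = 17 the demand price is 114 - 2(17) = 80 and the supply price is 7 + 2.5(17) = 49.5.
DWL = (1/2)(gap between curves at 17) x (Q* - 17) = (1/2)(30.5)(6.7778) = 103.3611.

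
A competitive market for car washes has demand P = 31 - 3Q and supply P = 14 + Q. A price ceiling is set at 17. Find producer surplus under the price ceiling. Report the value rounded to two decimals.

Free-market equilibrium: 31 - 3Q = 14 + Q gives Q* = 4.25, P* = 18.25.
At P = 17, sellers supply (17 - 14)/1 = 3 while buyers want more, so the quantity traded is 3 at price 17.
PS is the triangle above supply below 17: (1/2)(3)(17 - 14) = 4.5.

4.50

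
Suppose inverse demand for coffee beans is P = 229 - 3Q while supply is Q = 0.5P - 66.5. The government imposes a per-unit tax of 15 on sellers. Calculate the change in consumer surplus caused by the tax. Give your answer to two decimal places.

-159.30

Rewriting supply in inverse form: P = 133 + 2Q.
Without the tax, 229 - 3Q = 133 + 2Q so Q* = 19.2 and P* = 171.4.
A tax on sellers shifts supply up by 15: 229 - 3Q = 133 + 2Q + 15, so Q_t = 16.2. Buyers pay P_b = 180.4; sellers receive P_s = P_b - 15 = 165.4.
Consumers lose the trapezoid between P* and P_b out to Q_t plus the triangle from Q_t to Q*: change in CS = 393.66 - 552.96 = -159.3.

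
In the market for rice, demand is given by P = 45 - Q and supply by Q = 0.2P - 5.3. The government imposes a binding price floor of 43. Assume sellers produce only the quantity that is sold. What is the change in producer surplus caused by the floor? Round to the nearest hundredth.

Rewriting supply in inverse form: P = 26.5 + 5Q.
Free-market equilibrium: 45 - Q = 26.5 + 5Q gives Q* = 3.0833, P* = 41.9167.
At the floor price 43, quantity demanded is (45 - 43)/1 = 2; demand is the short side, so Q = 2 trades at P = 43.
PS goes from (1/2)(3.0833)(15.4167) = 23.7674 to 23 (computed as (43 - 26.5)(2) - (1/2)(5)(2)^2), a change of -0.7674.

-0.77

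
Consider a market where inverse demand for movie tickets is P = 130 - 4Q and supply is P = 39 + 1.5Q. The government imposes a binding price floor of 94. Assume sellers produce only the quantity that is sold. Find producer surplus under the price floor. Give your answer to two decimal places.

Free-market equilibrium: 130 - 4Q = 39 + 1.5Q gives Q* = 16.5455, P* = 63.8182.
At P = 94, buyers demand (130 - 94)/4 = 9 while sellers would supply more, so the quantity traded is 9 at price 94.
The supply price at Q = 9 is 52.5. PS is the trapezoid between 94 and supply over [0, 9]: (1/2)[(94 - 39) + (94 - 52.5)](9) = 434.25.

434.25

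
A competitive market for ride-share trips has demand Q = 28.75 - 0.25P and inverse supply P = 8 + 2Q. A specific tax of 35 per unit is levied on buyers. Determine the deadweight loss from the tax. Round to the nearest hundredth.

102.08

Rewriting demand in inverse form: P = 115 - 4Q.
Without the tax, 115 - 4Q = 8 + 2Q so Q* = 17.8333 and P* = 43.6667.
A tax on buyers shifts demand down by 35: (115 - 35) - 4Q = 8 + 2Q, so Q_t = 12. Buyers pay P_b = 67; sellers receive P_s = P_b - 35 = 32.
The welfare triangle lost has base Q* - Q_t = 5.8333 and height t = 35, so DWL = (1/2)(5.8333)(35) = 102.0833.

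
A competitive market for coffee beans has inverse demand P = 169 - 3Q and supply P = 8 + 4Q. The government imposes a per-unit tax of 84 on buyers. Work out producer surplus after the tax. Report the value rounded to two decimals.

Without the tax, 169 - 3Q = 8 + 4Q so Q* = 23 and P* = 100.
With the tax, buyers' net willingness to pay falls by 84: (169 - 84) - 3Q = 8 + 4Q, so Q_t = 11. Buyers pay P_b = 136; sellers receive P_s = P_b - 84 = 52.
Producer surplus is the triangle above supply below P_s: (1/2)(11)(52 - 8) = 242.

242.00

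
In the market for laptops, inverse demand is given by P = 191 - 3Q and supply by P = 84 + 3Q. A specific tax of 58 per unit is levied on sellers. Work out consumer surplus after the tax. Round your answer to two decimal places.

100.04

Without the tax, 191 - 3Q = 84 + 3Q so Q* = 17.8333 and P* = 137.5.
With the tax, sellers need 58 more per unit: 191 - 3Q = 84 + 3Q + 58, so Q_t = 8.1667. Buyers pay P_b = 166.5; sellers receive P_s = P_b - 58 = 108.5.
CS = (1/2)(Q_t)(191 - P_b) = (1/2)(8.1667)(24.5) = 100.0417.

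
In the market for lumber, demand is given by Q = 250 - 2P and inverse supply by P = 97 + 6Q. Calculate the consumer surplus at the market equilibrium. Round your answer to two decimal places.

Rewriting demand in inverse form: P = 125 - 0.5Q.
Setting demand equal to supply, 28 = 6.5Q, so Q* = 4.3077 and P* = 122.8462.
CS is the area between the demand curve and P* from 0 to Q*: (1/2)(4.3077)(2.1538) = 4.6391.

4.64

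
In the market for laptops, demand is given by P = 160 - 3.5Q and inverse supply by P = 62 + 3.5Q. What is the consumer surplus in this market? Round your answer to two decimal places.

343.00

Setting demand equal to supply, 98 = 7Q, so Q* = 14 and P* = 111.
The demand choke price is 160, so CS = (1/2)(Q*)(160 - P*) = (1/2)(14)(49) = 343.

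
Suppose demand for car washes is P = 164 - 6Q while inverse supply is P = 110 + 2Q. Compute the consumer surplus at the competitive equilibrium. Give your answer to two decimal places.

Setting demand equal to supply, 54 = 8Q, so Q* = 6.75 and P* = 123.5.
Consumer surplus is the triangle under demand above P*: (1/2)(6.75)(164 - 123.5) = (1/2)(6.75)(40.5) = 136.6875.

136.69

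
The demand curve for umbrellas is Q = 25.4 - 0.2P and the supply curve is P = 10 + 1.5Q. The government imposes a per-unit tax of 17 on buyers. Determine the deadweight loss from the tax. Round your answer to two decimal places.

Rewriting demand in inverse form: P = 127 - 5Q.
Without the tax, 127 - 5Q = 10 + 1.5Q so Q* = 18 and P* = 37.
With the tax, buyers' net willingness to pay falls by 17: (127 - 17) - 5Q = 10 + 1.5Q, so Q_t = 15.3846. Buyers pay P_b = 50.0769; sellers receive P_s = P_b - 17 = 33.0769.
The welfare triangle lost has base Q* - Q_t = 2.6154 and height t = 17, so DWL = (1/2)(2.6154)(17) = 22.2308.

22.23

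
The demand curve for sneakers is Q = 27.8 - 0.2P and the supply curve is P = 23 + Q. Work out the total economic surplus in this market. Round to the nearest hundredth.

1121.33

Rewriting demand in inverse form: P = 139 - 5Q.
Equilibrium: 139 - 5Q = 23 + Q, so Q* = 19.3333 and P* = 42.3333.
CS = (1/2)(19.3333)(96.6667) = 934.4444 and PS = (1/2)(19.3333)(19.3333) = 186.8889, so total surplus = 1121.3333.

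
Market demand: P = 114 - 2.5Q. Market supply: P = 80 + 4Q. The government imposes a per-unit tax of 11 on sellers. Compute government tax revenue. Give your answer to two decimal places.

Without the tax, 114 - 2.5Q = 80 + 4Q so Q* = 5.2308 and P* = 100.9231.
With the tax, sellers need 11 more per unit: 114 - 2.5Q = 80 + 4Q + 11, so Q_t = 3.5385. Buyers pay P_b = 105.1538; sellers receive P_s = P_b - 11 = 94.1538.
Tax revenue = t x Q_t = 11 x 3.5385 = 38.9231.

38.92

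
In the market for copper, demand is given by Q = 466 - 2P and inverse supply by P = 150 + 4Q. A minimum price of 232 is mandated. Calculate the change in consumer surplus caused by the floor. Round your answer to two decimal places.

Rewriting demand in inverse form: P = 233 - 0.5Q.
Without the control, 233 - 0.5Q = 150 + 4Q so Q* = 18.4444 and P* = 223.7778.
At the floor price 232, quantity demanded is (233 - 232)/0.5 = 2; demand is the short side, so Q = 2 trades at P = 232.
CS goes from (1/2)(18.4444)(9.2222) = 85.0494 to 1 (computed as (233 - 232)(2) - (1/2)(0.5)(2)^2), a change of -84.0494.

-84.05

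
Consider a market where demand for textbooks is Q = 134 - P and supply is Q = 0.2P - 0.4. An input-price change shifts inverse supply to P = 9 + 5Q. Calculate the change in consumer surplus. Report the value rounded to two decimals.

-24.99

Rewriting demand in inverse form: P = 134 - Q.
Rewriting supply in inverse form: P = 2 + 5Q.
Initial equilibrium: Q_0 = 22, P_0 = 112; CS_0 = (1/2)(22)(22) = 242, PS_0 = (1/2)(22)(110) = 1210.
New equilibrium: 134 - Q = 9 + 5Q gives Q_1 = 20.8333, P_1 = 113.1667; CS_1 = 217.0139, PS_1 = 1085.0694.
Change in consumer surplus = 217.0139 - 242 = -24.9861.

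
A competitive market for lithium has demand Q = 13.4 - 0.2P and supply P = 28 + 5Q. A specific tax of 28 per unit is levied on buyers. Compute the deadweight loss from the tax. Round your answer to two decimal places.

Rewriting demand in inverse form: P = 67 - 5Q.
Pre-tax equilibrium: 67 - 5Q = 28 + 5Q gives Q* = 3.9, P* = 47.5.
With the tax, buyers' net willingness to pay falls by 28: (67 - 28) - 5Q = 28 + 5Q, so Q_t = 1.1. Buyers pay P_b = 61.5; sellers receive P_s = P_b - 28 = 33.5.
Deadweight loss is the triangle between the curves from Q_t to Q*: (1/2)(3.9 - 1.1)(28) = 39.2.

39.20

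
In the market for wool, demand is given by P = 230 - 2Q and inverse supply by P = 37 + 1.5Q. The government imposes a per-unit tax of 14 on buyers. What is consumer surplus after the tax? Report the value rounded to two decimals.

Without the tax, 230 - 2Q = 37 + 1.5Q so Q* = 55.1429 and P* = 119.7143.
A tax on buyers shifts demand down by 14: (230 - 14) - 2Q = 37 + 1.5Q, so Q_t = 51.1429. Buyers pay P_b = 127.7143; sellers receive P_s = P_b - 14 = 113.7143.
CS = (1/2)(Q_t)(230 - P_b) = (1/2)(51.1429)(102.2857) = 2615.5918.

2615.59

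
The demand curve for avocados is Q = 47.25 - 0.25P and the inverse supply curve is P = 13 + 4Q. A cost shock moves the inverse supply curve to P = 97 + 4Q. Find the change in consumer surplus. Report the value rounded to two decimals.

-703.50

Rewriting demand in inverse form: P = 189 - 4Q.
Initial equilibrium: Q_0 = 22, P_0 = 101; CS_0 = (1/2)(22)(88) = 968, PS_0 = (1/2)(22)(88) = 968.
New equilibrium: 189 - 4Q = 97 + 4Q gives Q_1 = 11.5, P_1 = 143; CS_1 = 264.5, PS_1 = 264.5.
Change in consumer surplus = 264.5 - 968 = -703.5.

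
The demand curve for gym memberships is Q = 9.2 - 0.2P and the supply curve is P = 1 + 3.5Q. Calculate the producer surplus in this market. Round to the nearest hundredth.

49.05

Rewriting demand in inverse form: P = 46 - 5Q.
Equilibrium: 46 - 5Q = 1 + 3.5Q, so Q* = 5.2941 and P* = 19.5294.
The supply curve's price intercept is 1, so PS = (1/2)(Q*)(P* - 1) = (1/2)(5.2941)(18.5294) = 49.0484.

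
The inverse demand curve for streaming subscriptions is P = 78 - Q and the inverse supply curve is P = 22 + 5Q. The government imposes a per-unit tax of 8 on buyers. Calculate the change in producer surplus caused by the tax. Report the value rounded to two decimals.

Without the tax, 78 - Q = 22 + 5Q so Q* = 9.3333 and P* = 68.6667.
With the tax, buyers' net willingness to pay falls by 8: (78 - 8) - Q = 22 + 5Q, so Q_t = 8. Buyers pay P_b = 70; sellers receive P_s = P_b - 8 = 62.
Producers lose the trapezoid between P_s and P* out to Q_t plus the triangle from Q_t to Q*: change in PS = 160 - 217.7778 = -57.7778.

-57.78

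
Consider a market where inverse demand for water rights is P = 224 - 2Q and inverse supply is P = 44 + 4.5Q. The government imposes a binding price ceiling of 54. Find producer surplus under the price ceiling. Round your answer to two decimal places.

Without the control, 224 - 2Q = 44 + 4.5Q so Q* = 27.6923 and P* = 168.6154.
At P = 54, sellers supply (54 - 44)/4.5 = 2.2222 while buyers want more, so the quantity traded is 2.2222 at price 54.
PS is the triangle above supply below 54: (1/2)(2.2222)(54 - 44) = 11.1111.

11.11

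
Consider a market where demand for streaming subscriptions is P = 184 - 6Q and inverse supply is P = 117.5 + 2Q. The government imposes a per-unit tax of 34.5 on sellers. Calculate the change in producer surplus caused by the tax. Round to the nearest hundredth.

-53.10

Pre-tax equilibrium: 184 - 6Q = 117.5 + 2Q gives Q* = 8.3125, P* = 134.125.
A tax on sellers shifts supply up by 34.5: 184 - 6Q = 117.5 + 2Q + 34.5, so Q_t = 4. Buyers pay P_b = 160; sellers receive P_s = P_b - 34.5 = 125.5.
PS falls from (1/2)(8.3125)(16.625) = 69.0977 to (1/2)(4)(8) = 16, a change of -53.0977.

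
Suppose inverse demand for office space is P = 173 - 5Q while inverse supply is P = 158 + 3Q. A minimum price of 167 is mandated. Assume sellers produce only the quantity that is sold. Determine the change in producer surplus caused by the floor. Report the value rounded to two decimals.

Without the control, 173 - 5Q = 158 + 3Q so Q* = 1.875 and P* = 163.625.
At the floor price 167, quantity demanded is (173 - 167)/5 = 1.2; demand is the short side, so Q = 1.2 trades at P = 167.
PS goes from (1/2)(1.875)(5.625) = 5.2734 to 8.64 (computed as (167 - 158)(1.2) - (1/2)(3)(1.2)^2), a change of 3.3666.

3.37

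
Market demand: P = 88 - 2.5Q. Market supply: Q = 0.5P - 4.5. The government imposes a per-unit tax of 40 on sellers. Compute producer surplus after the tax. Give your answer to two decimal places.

75.11

Rewriting supply in inverse form: P = 9 + 2Q.
Without the tax, 88 - 2.5Q = 9 + 2Q so Q* = 17.5556 and P* = 44.1111.
A tax on sellers shifts supply up by 40: 88 - 2.5Q = 9 + 2Q + 40, so Q_t = 8.6667. Buyers pay P_b = 66.3333; sellers receive P_s = P_b - 40 = 26.3333.
PS = (1/2)(Q_t)(P_s - 9) = (1/2)(8.6667)(17.3333) = 75.1111.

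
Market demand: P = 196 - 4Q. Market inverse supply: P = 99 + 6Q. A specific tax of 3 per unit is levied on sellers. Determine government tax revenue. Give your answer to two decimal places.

Pre-tax equilibrium: 196 - 4Q = 99 + 6Q gives Q* = 9.7, P* = 157.2.
With the tax, sellers need 3 more per unit: 196 - 4Q = 99 + 6Q + 3, so Q_t = 9.4. Buyers pay P_b = 158.4; sellers receive P_s = P_b - 3 = 155.4.
Tax revenue = t x Q_t = 3 x 9.4 = 28.2.

28.20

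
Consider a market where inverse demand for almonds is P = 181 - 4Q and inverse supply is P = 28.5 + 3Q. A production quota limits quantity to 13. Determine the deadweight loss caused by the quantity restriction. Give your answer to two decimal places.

270.16

Unrestricted equilibrium: Q* = (181 - 28.5)/(4 + 3) = 21.7857.
At Q = 13 the demand price is 181 - 4(13) = 129 and the supply price is 28.5 + 3(13) = 67.5.
DWL = (1/2)(gap between curves at 13) x (Q* - 13) = (1/2)(61.5)(8.7857) = 270.1607.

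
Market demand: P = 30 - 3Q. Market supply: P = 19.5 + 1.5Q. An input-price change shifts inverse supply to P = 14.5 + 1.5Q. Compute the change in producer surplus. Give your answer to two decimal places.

4.81

Initial equilibrium: Q_0 = 2.3333, P_0 = 23; CS_0 = (1/2)(2.3333)(7) = 8.1667, PS_0 = (1/2)(2.3333)(3.5) = 4.0833.
New equilibrium: 30 - 3Q = 14.5 + 1.5Q gives Q_1 = 3.4444, P_1 = 19.6667; CS_1 = 17.7963, PS_1 = 8.8981.
Change in producer surplus = 8.8981 - 4.0833 = 4.8148.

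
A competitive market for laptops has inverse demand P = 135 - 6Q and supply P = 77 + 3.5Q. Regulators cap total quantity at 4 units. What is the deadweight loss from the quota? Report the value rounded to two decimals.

Without the quota, 135 - 6Q = 77 + 3.5Q gives Q* = 6.1053.
At Q = 4 the demand price is 135 - 6(4) = 111 and the supply price is 77 + 3.5(4) = 91.
Deadweight loss is the triangle between the curves from 4 to 6.1053: (1/2)(111 - 91)(6.1053 - 4) = 21.0526.

21.05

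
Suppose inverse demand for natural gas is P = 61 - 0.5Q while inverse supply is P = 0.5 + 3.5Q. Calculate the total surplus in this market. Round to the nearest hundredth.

Set 61 - 0.5Q = 0.5 + 3.5Q, which gives 60.5 = 4Q, so Q* = 15.125 and P* = 61 - 0.5(15.125) = 53.4375.
CS = (1/2)(15.125)(7.5625) = 57.1914 and PS = (1/2)(15.125)(52.9375) = 400.3398, so total surplus = 457.5312.

457.53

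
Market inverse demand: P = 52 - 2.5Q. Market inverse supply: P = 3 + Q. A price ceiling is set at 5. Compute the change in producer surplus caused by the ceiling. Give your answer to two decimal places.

-96.00

Without the control, 52 - 2.5Q = 3 + Q so Q* = 14 and P* = 17.
At the ceiling price 5, quantity supplied is (5 - 3)/1 = 2; supply is the short side, so Q = 2 trades at P = 5.
PS goes from (1/2)(14)(14) = 98 to 2 (computed as (5 - 3)(2) - (1/2)(1)(2)^2), a change of -96.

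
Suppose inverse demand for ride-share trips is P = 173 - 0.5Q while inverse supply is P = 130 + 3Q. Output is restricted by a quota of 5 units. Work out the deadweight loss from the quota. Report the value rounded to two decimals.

Without the quota, 173 - 0.5Q = 130 + 3Q gives Q* = 12.2857.
At Q = 5 the demand price is 173 - 0.5(5) = 170.5 and the supply price is 130 + 3(5) = 145.
DWL = (1/2)(gap between curves at 5) x (Q* - 5) = (1/2)(25.5)(7.2857) = 92.8929.

92.89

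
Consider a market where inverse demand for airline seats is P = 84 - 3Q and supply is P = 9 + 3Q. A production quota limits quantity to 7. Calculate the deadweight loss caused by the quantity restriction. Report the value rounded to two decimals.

90.75

Unrestricted equilibrium: Q* = (84 - 9)/(3 + 3) = 12.5.
At Q = 7 the demand price is 84 - 3(7) = 63 and the supply price is 9 + 3(7) = 30.
DWL = (1/2)(gap between curves at 7) x (Q* - 7) = (1/2)(33)(5.5) = 90.75.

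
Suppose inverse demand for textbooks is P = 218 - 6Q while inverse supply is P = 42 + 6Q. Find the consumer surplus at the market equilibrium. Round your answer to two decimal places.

645.33

Equilibrium: 218 - 6Q = 42 + 6Q, so Q* = 14.6667 and P* = 130.
The demand choke price is 218, so CS = (1/2)(Q*)(218 - P*) = (1/2)(14.6667)(88) = 645.3333.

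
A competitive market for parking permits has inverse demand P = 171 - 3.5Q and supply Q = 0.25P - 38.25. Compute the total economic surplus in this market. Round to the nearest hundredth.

Rewriting supply in inverse form: P = 153 + 4Q.
Set 171 - 3.5Q = 153 + 4Q, which gives 18 = 7.5Q, so Q* = 2.4 and P* = 171 - 3.5(2.4) = 162.6.
CS = (1/2)(2.4)(8.4) = 10.08 and PS = (1/2)(2.4)(9.6) = 11.52, so total surplus = 21.6.

21.60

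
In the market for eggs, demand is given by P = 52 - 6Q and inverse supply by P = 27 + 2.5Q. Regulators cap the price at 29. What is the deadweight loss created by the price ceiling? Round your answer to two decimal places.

19.48

Free-market equilibrium: 52 - 6Q = 27 + 2.5Q gives Q* = 2.9412, P* = 34.3529.
At the ceiling price 29, quantity supplied is (29 - 27)/2.5 = 0.8; supply is the short side, so Q = 0.8 trades at P = 29.
The lost-trades triangle has base Q* - 0.8 = 2.1412 and height equal to the gap between the curves at Q = 0.8, which is 47.2 - 29 = 18.2. DWL = (1/2)(2.1412)(18.2) = 19.4847.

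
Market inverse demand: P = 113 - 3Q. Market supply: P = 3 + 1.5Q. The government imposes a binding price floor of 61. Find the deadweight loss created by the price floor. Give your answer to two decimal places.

113.78

Free-market equilibrium: 113 - 3Q = 3 + 1.5Q gives Q* = 24.4444, P* = 39.6667.
At P = 61, buyers demand (113 - 61)/3 = 17.3333 while sellers would supply more, so the quantity traded is 17.3333 at price 61.
The lost-trades triangle has base Q* - 17.3333 = 7.1111 and height equal to the gap between the curves at Q = 17.3333, which is 61 - 29 = 32. DWL = (1/2)(7.1111)(32) = 113.7778.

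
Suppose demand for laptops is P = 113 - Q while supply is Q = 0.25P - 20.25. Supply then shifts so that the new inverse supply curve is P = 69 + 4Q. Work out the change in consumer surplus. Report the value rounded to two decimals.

18.24

Rewriting supply in inverse form: P = 81 + 4Q.
Initial equilibrium: Q_0 = 6.4, P_0 = 106.6; CS_0 = (1/2)(6.4)(6.4) = 20.48, PS_0 = (1/2)(6.4)(25.6) = 81.92.
New equilibrium: 113 - Q = 69 + 4Q gives Q_1 = 8.8, P_1 = 104.2; CS_1 = 38.72, PS_1 = 154.88.
Change in consumer surplus = 38.72 - 20.48 = 18.24.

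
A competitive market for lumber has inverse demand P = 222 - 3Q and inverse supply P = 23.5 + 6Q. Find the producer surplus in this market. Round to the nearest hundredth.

Equilibrium: 222 - 3Q = 23.5 + 6Q, so Q* = 22.0556 and P* = 155.8333.
The supply curve's price intercept is 23.5, so PS = (1/2)(Q*)(P* - 23.5) = (1/2)(22.0556)(132.3333) = 1459.3426.

1459.34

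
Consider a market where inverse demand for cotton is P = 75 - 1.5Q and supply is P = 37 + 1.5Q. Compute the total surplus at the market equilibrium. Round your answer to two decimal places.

Setting demand equal to supply, 38 = 3Q, so Q* = 12.6667 and P* = 56.
CS = (1/2)(12.6667)(19) = 120.3333 and PS = (1/2)(12.6667)(19) = 120.3333, so total surplus = 240.6667.

240.67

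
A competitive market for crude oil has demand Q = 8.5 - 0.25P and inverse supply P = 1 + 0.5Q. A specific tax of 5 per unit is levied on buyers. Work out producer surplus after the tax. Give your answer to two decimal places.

Rewriting demand in inverse form: P = 34 - 4Q.
Without the tax, 34 - 4Q = 1 + 0.5Q so Q* = 7.3333 and P* = 4.6667.
With the tax, buyers' net willingness to pay falls by 5: (34 - 5) - 4Q = 1 + 0.5Q, so Q_t = 6.2222. Buyers pay P_b = 9.1111; sellers receive P_s = P_b - 5 = 4.1111.
PS = (1/2)(Q_t)(P_s - 1) = (1/2)(6.2222)(3.1111) = 9.679.

9.68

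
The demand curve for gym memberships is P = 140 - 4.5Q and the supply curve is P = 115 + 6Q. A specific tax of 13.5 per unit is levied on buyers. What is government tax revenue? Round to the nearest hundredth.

14.79

Without the tax, 140 - 4.5Q = 115 + 6Q so Q* = 2.381 and P* = 129.2857.
With the tax, buyers' net willingness to pay falls by 13.5: (140 - 13.5) - 4.5Q = 115 + 6Q, so Q_t = 1.0952. Buyers pay P_b = 135.0714; sellers receive P_s = P_b - 13.5 = 121.5714.
Revenue is the tax times quantity traded: 13.5 x 1.0952 = 14.7857.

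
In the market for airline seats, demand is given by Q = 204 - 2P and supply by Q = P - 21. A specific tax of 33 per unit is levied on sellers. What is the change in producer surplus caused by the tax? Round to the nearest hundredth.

-946.00

Rewriting demand in inverse form: P = 102 - 0.5Q.
Rewriting supply in inverse form: P = 21 + Q.
Without the tax, 102 - 0.5Q = 21 + Q so Q* = 54 and P* = 75.
With the tax, sellers need 33 more per unit: 102 - 0.5Q = 21 + Q + 33, so Q_t = 32. Buyers pay P_b = 86; sellers receive P_s = P_b - 33 = 53.
PS falls from (1/2)(54)(54) = 1458 to (1/2)(32)(32) = 512, a change of -946.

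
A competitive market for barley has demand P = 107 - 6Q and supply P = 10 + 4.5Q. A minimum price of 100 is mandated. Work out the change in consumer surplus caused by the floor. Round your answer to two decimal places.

Free-market equilibrium: 107 - 6Q = 10 + 4.5Q gives Q* = 9.2381, P* = 51.5714.
At the floor price 100, quantity demanded is (107 - 100)/6 = 1.1667; demand is the short side, so Q = 1.1667 trades at P = 100.
CS goes from (1/2)(9.2381)(55.4286) = 256.0272 to 4.0833 (computed as (107 - 100)(1.1667) - (1/2)(6)(1.1667)^2), a change of -251.9439.

-251.94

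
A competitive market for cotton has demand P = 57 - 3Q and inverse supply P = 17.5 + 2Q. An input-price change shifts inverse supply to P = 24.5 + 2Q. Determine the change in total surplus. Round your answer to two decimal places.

-50.40

Initial equilibrium: Q_0 = 7.9, P_0 = 33.3; CS_0 = (1/2)(7.9)(23.7) = 93.615, PS_0 = (1/2)(7.9)(15.8) = 62.41.
New equilibrium: 57 - 3Q = 24.5 + 2Q gives Q_1 = 6.5, P_1 = 37.5; CS_1 = 63.375, PS_1 = 42.25.
Change in total surplus = (63.375 + 42.25) - (93.615 + 62.41) = -50.4.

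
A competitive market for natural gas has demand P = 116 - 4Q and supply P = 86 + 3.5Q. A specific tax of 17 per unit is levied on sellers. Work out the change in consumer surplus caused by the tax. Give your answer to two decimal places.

-25.99

Pre-tax equilibrium: 116 - 4Q = 86 + 3.5Q gives Q* = 4, P* = 100.
With the tax, sellers need 17 more per unit: 116 - 4Q = 86 + 3.5Q + 17, so Q_t = 1.7333. Buyers pay P_b = 109.0667; sellers receive P_s = P_b - 17 = 92.0667.
CS falls from (1/2)(4)(16) = 32 to (1/2)(1.7333)(6.9333) = 6.0089, a change of -25.9911.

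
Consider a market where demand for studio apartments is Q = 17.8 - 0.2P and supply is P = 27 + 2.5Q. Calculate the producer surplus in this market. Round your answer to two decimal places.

Rewriting demand in inverse form: P = 89 - 5Q.
Equilibrium: 89 - 5Q = 27 + 2.5Q, so Q* = 8.2667 and P* = 47.6667.
Producer surplus is the triangle above supply below P*: (1/2)(8.2667)(47.6667 - 27) = (1/2)(8.2667)(20.6667) = 85.4222.

85.42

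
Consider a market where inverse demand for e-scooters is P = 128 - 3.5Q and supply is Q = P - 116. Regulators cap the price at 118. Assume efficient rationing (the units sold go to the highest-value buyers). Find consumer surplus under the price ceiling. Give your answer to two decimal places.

Rewriting supply in inverse form: P = 116 + Q.
Free-market equilibrium: 128 - 3.5Q = 116 + Q gives Q* = 2.6667, P* = 118.6667.
At P = 118, sellers supply (118 - 116)/1 = 2 while buyers want more, so the quantity traded is 2 at price 118.
The demand price at Q = 2 is 121. CS is the trapezoid between demand and 118 over [0, 2]: (1/2)[(128 - 118) + (121 - 118)](2) = 13.

13.00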